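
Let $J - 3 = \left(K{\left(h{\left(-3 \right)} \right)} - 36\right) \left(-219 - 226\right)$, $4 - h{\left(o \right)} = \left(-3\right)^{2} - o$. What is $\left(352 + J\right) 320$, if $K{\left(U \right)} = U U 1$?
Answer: $-3873600$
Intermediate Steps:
$h{\left(o \right)} = -5 + o$ ($h{\left(o \right)} = 4 - \left(\left(-3\right)^{2} - o\right) = 4 - \left(9 - o\right) = 4 + \left(-9 + o\right) = -5 + o$)
$K{\left(U \right)} = U^{2}$ ($K{\left(U \right)} = U^{2} \cdot 1 = U^{2}$)
$J = -12457$ ($J = 3 + \left(\left(-5 - 3\right)^{2} - 36\right) \left(-219 - 226\right) = 3 + \left(\left(-8\right)^{2} - 36\right) \left(-445\right) = 3 + \left(64 - 36\right) \left(-445\right) = 3 + 28 \left(-445\right) = 3 - 12460 = -12457$)
$\left(352 + J\right) 320 = \left(352 - 12457\right) 320 = \left(-12105\right) 320 = -3873600$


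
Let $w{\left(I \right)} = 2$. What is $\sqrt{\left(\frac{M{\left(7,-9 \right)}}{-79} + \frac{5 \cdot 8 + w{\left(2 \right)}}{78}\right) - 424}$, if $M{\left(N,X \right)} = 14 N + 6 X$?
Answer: $\frac{i \sqrt{447224609}}{1027} \approx 20.592 i$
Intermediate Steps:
$M{\left(N,X \right)} = 6 X + 14 N$
$\sqrt{\left(\frac{M{\left(7,-9 \right)}}{-79} + \frac{5 \cdot 8 + w{\left(2 \right)}}{78}\right) - 424} = \sqrt{\left(\frac{6 \left(-9\right) + 14 \cdot 7}{-79} + \frac{5 \cdot 8 + 2}{78}\right) - 424} = \sqrt{\left(\left(-54 + 98\right) \left(- \frac{1}{79}\right) + \left(40 + 2\right) \frac{1}{78}\right) - 424} = \sqrt{\left(44 \left(- \frac{1}{79}\right) + 42 \cdot \frac{1}{78}\right) - 424} = \sqrt{\left(- \frac{44}{79} + \frac{7}{13}\right) - 424} = \sqrt{- \frac{19}{1027} - 424} = \sqrt{- \frac{435467}{1027}} = \frac{i \sqrt{447224609}}{1027}$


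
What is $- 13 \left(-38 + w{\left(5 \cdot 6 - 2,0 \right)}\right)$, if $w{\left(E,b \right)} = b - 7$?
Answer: $585$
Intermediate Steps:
$w{\left(E,b \right)} = -7 + b$
$- 13 \left(-38 + w{\left(5 \cdot 6 - 2,0 \right)}\right) = - 13 \left(-38 + \left(-7 + 0\right)\right) = - 13 \left(-38 - 7\right) = \left(-13\right) \left(-45\right) = 585$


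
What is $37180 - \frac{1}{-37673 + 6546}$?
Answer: $\frac{1157301861}{31127} \approx 37180.0$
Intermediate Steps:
$37180 - \frac{1}{-37673 + 6546} = 37180 - \frac{1}{-31127} = 37180 - - \frac{1}{31127} = 37180 + \frac{1}{31127} = \frac{1157301861}{31127}$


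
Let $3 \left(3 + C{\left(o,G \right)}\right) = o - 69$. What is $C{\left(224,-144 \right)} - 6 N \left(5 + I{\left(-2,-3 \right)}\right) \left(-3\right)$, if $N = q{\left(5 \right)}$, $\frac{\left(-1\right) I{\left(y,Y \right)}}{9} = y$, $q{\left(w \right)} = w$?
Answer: $\frac{6356}{3} \approx 2118.7$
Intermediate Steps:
$I{\left(y,Y \right)} = - 9 y$
$N = 5$
$C{\left(o,G \right)} = -26 + \frac{o}{3}$ ($C{\left(o,G \right)} = -3 + \frac{o - 69}{3} = -3 + \frac{-69 + o}{3} = -3 + \left(-23 + \frac{o}{3}\right) = -26 + \frac{o}{3}$)
$C{\left(224,-144 \right)} - 6 N \left(5 + I{\left(-2,-3 \right)}\right) \left(-3\right) = \left(-26 + \frac{1}{3} \cdot 224\right) - 6 \cdot 5 \left(5 - -18\right) \left(-3\right) = \left(-26 + \frac{224}{3}\right) - 30 \left(5 + 18\right) \left(-3\right) = \frac{146}{3} - 30 \cdot 23 \left(-3\right) = \frac{146}{3} - 30 \left(-69\right) = \frac{146}{3} - -2070 = \frac{146}{3} + 2070 = \frac{6356}{3}$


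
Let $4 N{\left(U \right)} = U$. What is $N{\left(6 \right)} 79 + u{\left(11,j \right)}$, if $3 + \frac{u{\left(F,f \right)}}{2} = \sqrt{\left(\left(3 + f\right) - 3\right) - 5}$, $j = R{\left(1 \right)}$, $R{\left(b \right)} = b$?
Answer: $\frac{225}{2} + 4 i \approx 112.5 + 4.0 i$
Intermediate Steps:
$N{\left(U \right)} = \frac{U}{4}$
$j = 1$
$u{\left(F,f \right)} = -6 + 2 \sqrt{-5 + f}$ ($u{\left(F,f \right)} = -6 + 2 \sqrt{\left(\left(3 + f\right) - 3\right) - 5} = -6 + 2 \sqrt{f - 5} = -6 + 2 \sqrt{-5 + f}$)
$N{\left(6 \right)} 79 + u{\left(11,j \right)} = \frac{1}{4} \cdot 6 \cdot 79 - \left(6 - 2 \sqrt{-5 + 1}\right) = \frac{3}{2} \cdot 79 - \left(6 - 2 \sqrt{-4}\right) = \frac{237}{2} - \left(6 - 2 \cdot 2 i\right) = \frac{237}{2} - \left(6 - 4 i\right) = \frac{225}{2} + 4 i$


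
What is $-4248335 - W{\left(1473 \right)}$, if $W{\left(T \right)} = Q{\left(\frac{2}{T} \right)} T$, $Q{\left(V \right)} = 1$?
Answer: $-4249808$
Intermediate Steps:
$W{\left(T \right)} = T$ ($W{\left(T \right)} = 1 T = T$)
$-4248335 - W{\left(1473 \right)} = -4248335 - 1473 = -4249808$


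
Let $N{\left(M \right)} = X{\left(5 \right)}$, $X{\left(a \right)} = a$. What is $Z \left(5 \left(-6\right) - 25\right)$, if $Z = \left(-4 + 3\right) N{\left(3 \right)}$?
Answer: $275$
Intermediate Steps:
$N{\left(M \right)} = 5$
$Z = -5$ ($Z = \left(-4 + 3\right) 5 = \left(-1\right) 5 = -5$)
$Z \left(5 \left(-6\right) - 25\right) = - 5 \left(5 \left(-6\right) - 25\right) = - 5 \left(-30 - 25\right) = \left(-5\right) \left(-55\right) = 275$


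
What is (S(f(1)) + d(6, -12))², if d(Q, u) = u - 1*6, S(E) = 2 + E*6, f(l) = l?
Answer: 100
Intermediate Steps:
S(E) = 2 + 6*E
d(Q, u) = -6 + u (d(Q, u) = u - 6 = -6 + u)
(S(f(1)) + d(6, -12))² = ((2 + 6*1) + (-6 - 12))² = ((2 + 6) - 18)² = (8 - 18)² = (-10)² = 100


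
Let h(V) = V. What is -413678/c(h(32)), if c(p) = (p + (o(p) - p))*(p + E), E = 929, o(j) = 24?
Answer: -206839/11532 ≈ -17.936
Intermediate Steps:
c(p) = 22296 + 24*p (c(p) = (p + (24 - p))*(p + 929) = 24*(929 + p) = 22296 + 24*p)
-413678/c(h(32)) = -413678/(22296 + 24*32) = -413678/(22296 + 768) = -413678/23064 = -413678*1/23064 = -206839/11532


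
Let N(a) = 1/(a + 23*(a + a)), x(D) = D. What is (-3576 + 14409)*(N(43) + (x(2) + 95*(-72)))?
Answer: -149707694301/2021 ≈ -7.4076e+7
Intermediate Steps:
N(a) = 1/(47*a) (N(a) = 1/(a + 23*(2*a)) = 1/(a + 46*a) = 1/(47*a))
(-3576 + 14409)*(N(43) + (x(2) + 95*(-72))) = (-3576 + 14409)*((1/47)/43 + (2 + 95*(-72))) = 10833*((1/47)*(1/43) + (2 - 6840)) = 10833*(1/2021 - 6838) = 10833*(-13819597/2021) = -149707694301/2021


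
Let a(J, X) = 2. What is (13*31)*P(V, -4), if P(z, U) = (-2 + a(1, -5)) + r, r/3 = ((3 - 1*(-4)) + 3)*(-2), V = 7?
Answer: -24180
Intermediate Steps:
r = -60 (r = 3*(((3 - 1*(-4)) + 3)*(-2)) = 3*(((3 + 4) + 3)*(-2)) = 3*((7 + 3)*(-2)) = 3*(10*(-2)) = 3*(-20) = -60)
P(z, U) = -60 (P(z, U) = (-2 + 2) - 60 = 0 - 60 = -60)
(13*31)*P(V, -4) = (13*31)*(-60) = 403*(-60) = -24180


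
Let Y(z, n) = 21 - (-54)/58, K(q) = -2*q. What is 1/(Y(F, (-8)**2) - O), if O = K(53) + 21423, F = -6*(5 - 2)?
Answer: -29/617557 ≈ -4.6959e-5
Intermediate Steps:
F = -18 (F = -6*3 = -18)
Y(z, n) = 636/29 (Y(z, n) = 21 - (-54)/58 = 21 - 1*(-27/29) = 21 + 27/29 = 636/29)
O = 21317 (O = -2*53 + 21423 = -106 + 21423 = 21317)
1/(Y(F, (-8)**2) - O) = 1/(636/29 - 1*21317) = 1/(636/29 - 21317) = 1/(-617557/29) = -29/617557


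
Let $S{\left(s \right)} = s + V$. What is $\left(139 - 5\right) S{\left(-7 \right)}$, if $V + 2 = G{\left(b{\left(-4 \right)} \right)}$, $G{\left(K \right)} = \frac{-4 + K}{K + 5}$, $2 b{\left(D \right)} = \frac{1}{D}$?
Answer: $- \frac{17152}{13} \approx -1319.4$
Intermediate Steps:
$b{\left(D \right)} = \frac{1}{2 D}$
$G{\left(K \right)} = \frac{-4 + K}{5 + K}$
$V = - \frac{37}{13}$ ($V = -2 + \frac{-4 + \frac{1}{2 \left(-4\right)}}{5 + \frac{1}{2 \left(-4\right)}} = -2 + \frac{-4 + \frac{1}{2} \left(- \frac{1}{4}\right)}{5 + \frac{1}{2} \left(- \frac{1}{4}\right)} = -2 + \frac{-4 - \frac{1}{8}}{5 - \frac{1}{8}} = -2 + \frac{1}{\frac{39}{8}} \left(- \frac{33}{8}\right) = -2 + \frac{8}{39} \left(- \frac{33}{8}\right) = -2 - \frac{11}{13} = - \frac{37}{13} \approx -2.8462$)
$S{\left(s \right)} = - \frac{37}{13} + s$ ($S{\left(s \right)} = s - \frac{37}{13} = - \frac{37}{13} + s$)
$\left(139 - 5\right) S{\left(-7 \right)} = \left(139 - 5\right) \left(- \frac{37}{13} - 7\right) = 134 \left(- \frac{128}{13}\right) = - \frac{17152}{13}$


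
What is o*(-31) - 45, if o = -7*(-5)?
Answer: -1130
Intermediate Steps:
o = 35
o*(-31) - 45 = 35*(-31) - 45 = -1085 - 45 = -1130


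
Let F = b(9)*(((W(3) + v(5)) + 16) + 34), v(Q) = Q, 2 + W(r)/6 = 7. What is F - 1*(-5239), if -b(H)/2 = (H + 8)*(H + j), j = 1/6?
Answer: -63758/3 ≈ -21253.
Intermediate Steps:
W(r) = 30 (W(r) = -12 + 6*7 = -12 + 42 = 30)
j = ⅙ ≈ 0.16667
b(H) = -2*(8 + H)*(⅙ + H) (b(H) = -2*(H + 8)*(H + ⅙) = -2*(8 + H)*(⅙ + H))
F = -79475/3 (F = (-8/3 - 2*9² - 49/3*9)*(((30 + 5) + 16) + 34) = (-8/3 - 2*81 - 147)*((35 + 16) + 34) = (-8/3 - 162 - 147)*(51 + 34) = -935/3*85 = -79475/3 ≈ -26492.)
F - 1*(-5239) = -79475/3 - 1*(-5239) = -79475/3 + 5239 = -63758/3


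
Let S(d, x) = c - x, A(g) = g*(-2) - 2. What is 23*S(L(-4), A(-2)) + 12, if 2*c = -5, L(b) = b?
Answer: -183/2 ≈ -91.500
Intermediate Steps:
c = -5/2 (c = (1/2)*(-5) = -5/2 ≈ -2.5000)
A(g) = -2 - 2*g (A(g) = -2*g - 2 = -2 - 2*g)
S(d, x) = -5/2 - x
23*S(L(-4), A(-2)) + 12 = 23*(-5/2 - (-2 - 2*(-2))) + 12 = 23*(-5/2 - (-2 + 4)) + 12 = 23*(-5/2 - 1*2) + 12 = 23*(-5/2 - 2) + 12 = 23*(-9/2) + 12 = -207/2 + 12 = -183/2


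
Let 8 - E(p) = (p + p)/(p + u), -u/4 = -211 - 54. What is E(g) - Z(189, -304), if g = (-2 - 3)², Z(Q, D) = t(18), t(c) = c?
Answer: -2180/217 ≈ -10.046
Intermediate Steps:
Z(Q, D) = 18
u = 1060 (u = -4*(-211 - 54) = -4*(-265) = 1060)
g = 25 (g = (-5)² = 25)
E(p) = 8 - 2*p/(1060 + p) (E(p) = 8 - (p + p)/(p + 1060) = 8 - 2*p/(1060 + p))
E(g) - Z(189, -304) = 2*(4240 + 3*25)/(1060 + 25) - 1*18 = 2*(4240 + 75)/1085 - 18 = 2*(1/1085)*4315 - 18 = 1726/217 - 18 = -2180/217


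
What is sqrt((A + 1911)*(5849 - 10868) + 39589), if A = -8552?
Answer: 4*sqrt(2085673) ≈ 5776.7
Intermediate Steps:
sqrt((A + 1911)*(5849 - 10868) + 39589) = sqrt((-8552 + 1911)*(5849 - 10868) + 39589) = sqrt(-6641*(-5019) + 39589) = sqrt(33331179 + 39589) = sqrt(33370768) = 4*sqrt(2085673)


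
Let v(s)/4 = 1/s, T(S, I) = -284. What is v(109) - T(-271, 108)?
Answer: 30960/109 ≈ 284.04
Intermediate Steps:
v(s) = 4/s
v(109) - T(-271, 108) = 4/109 - 1*(-284) = 4*(1/109) + 284 = 4/109 + 284 = 30960/109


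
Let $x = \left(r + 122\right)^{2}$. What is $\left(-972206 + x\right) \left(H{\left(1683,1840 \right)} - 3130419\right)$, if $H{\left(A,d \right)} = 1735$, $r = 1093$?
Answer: $-1576916180996$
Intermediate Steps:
$x = 1476225$ ($x = \left(1093 + 122\right)^{2} = 1215^{2} = 1476225$)
$\left(-972206 + x\right) \left(H{\left(1683,1840 \right)} - 3130419\right) = \left(-972206 + 1476225\right) \left(1735 - 3130419\right) = 504019 \left(-3128684\right) = -1576916180996$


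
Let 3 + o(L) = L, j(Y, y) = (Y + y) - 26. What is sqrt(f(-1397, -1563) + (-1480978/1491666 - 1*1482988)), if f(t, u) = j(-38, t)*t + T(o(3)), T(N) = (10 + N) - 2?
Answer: 2*sqrt(77604234910723389)/745833 ≈ 747.02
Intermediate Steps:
j(Y, y) = -26 + Y + y
o(L) = -3 + L
T(N) = 8 + N
f(t, u) = 8 + t*(-64 + t) (f(t, u) = (-26 - 38 + t)*t + (8 + (-3 + 3)) = (-64 + t)*t + (8 + 0) = t*(-64 + t) + 8 = 8 + t*(-64 + t))
sqrt(f(-1397, -1563) + (-1480978/1491666 - 1*1482988)) = sqrt((8 - 1397*(-64 - 1397)) + (-1480978/1491666 - 1*1482988)) = sqrt((8 - 1397*(-1461)) + (-1480978*1/1491666 - 1482988)) = sqrt((8 + 2041017) + (-740489/745833 - 1482988)) = sqrt(2041025 - 1106062129493/745833) = sqrt(416201669332/745833) = 2*sqrt(77604234910723389)/745833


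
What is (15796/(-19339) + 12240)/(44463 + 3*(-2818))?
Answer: 236693564/696378051 ≈ 0.33989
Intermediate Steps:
(15796/(-19339) + 12240)/(44463 + 3*(-2818)) = (15796*(-1/19339) + 12240)/(44463 - 8454) = (-15796/19339 + 12240)/36009 = (236693564/19339)*(1/36009) = 236693564/696378051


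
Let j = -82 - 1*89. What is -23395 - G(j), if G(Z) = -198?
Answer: -23197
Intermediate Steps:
j = -171 (j = -82 - 89 = -171)
-23395 - G(j) = -23395 - 1*(-198) = -23395 + 198 = -23197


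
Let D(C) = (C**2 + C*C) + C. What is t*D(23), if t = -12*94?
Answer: -1219368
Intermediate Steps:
t = -1128
D(C) = C + 2*C**2 (D(C) = (C**2 + C**2) + C = 2*C**2 + C = C + 2*C**2)
t*D(23) = -25944*(1 + 2*23) = -25944*(1 + 46) = -25944*47 = -1128*1081 = -1219368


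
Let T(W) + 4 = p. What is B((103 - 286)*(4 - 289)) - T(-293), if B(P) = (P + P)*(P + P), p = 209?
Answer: 10880575895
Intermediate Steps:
B(P) = 4*P² (B(P) = (2*P)*(2*P) = 4*P²)
T(W) = 205 (T(W) = -4 + 209 = 205)
B((103 - 286)*(4 - 289)) - T(-293) = 4*((103 - 286)*(4 - 289))² - 1*205 = 4*(-183*(-285))² - 205 = 4*52155² - 205 = 4*2720144025 - 205 = 10880576100 - 205 = 10880575895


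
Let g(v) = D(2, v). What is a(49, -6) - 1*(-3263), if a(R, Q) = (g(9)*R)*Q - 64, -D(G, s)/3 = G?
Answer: 4963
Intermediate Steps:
D(G, s) = -3*G
g(v) = -6 (g(v) = -3*2 = -6)
a(R, Q) = -64 - 6*Q*R (a(R, Q) = (-6*R)*Q - 64 = -6*Q*R - 64 = -64 - 6*Q*R)
a(49, -6) - 1*(-3263) = (-64 - 6*(-6)*49) - 1*(-3263) = (-64 + 1764) + 3263 = 1700 + 3263 = 4963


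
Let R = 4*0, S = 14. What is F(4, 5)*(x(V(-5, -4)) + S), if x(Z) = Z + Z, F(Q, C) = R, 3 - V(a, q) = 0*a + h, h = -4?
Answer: 0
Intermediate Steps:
V(a, q) = 7 (V(a, q) = 3 - (0*a - 4) = 3 - (0 - 4) = 3 - 1*(-4) = 3 + 4 = 7)
R = 0
F(Q, C) = 0
x(Z) = 2*Z
F(4, 5)*(x(V(-5, -4)) + S) = 0*(2*7 + 14) = 0*(14 + 14) = 0*28 = 0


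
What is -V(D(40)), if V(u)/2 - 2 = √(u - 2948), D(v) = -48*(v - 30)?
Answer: -4 - 4*I*√857 ≈ -4.0 - 117.1*I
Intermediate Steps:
D(v) = 1440 - 48*v (D(v) = -48*(-30 + v) = 1440 - 48*v)
V(u) = 4 + 2*√(-2948 + u) (V(u) = 4 + 2*√(u - 2948) = 4 + 2*√(-2948 + u))
-V(D(40)) = -(4 + 2*√(-2948 + (1440 - 48*40))) = -(4 + 2*√(-2948 + (1440 - 1920))) = -(4 + 2*√(-2948 - 480)) = -(4 + 2*√(-3428)) = -(4 + 2*(2*I*√857)) = -(4 + 4*I*√857) = -4 - 4*I*√857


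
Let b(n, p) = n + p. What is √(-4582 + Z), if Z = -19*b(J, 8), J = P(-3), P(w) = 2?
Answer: 2*I*√1193 ≈ 69.08*I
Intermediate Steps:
J = 2
Z = -190 (Z = -19*(2 + 8) = -19*10 = -190)
√(-4582 + Z) = √(-4582 - 190) = √(-4772) = 2*I*√1193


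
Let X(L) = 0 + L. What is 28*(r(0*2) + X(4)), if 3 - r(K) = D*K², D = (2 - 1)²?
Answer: 196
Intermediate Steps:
X(L) = L
D = 1 (D = 1² = 1)
r(K) = 3 - K²
28*(r(0*2) + X(4)) = 28*((3 - (0*2)²) + 4) = 28*((3 - 1*0²) + 4) = 28*((3 - 1*0) + 4) = 28*((3 + 0) + 4) = 28*(3 + 4) = 28*7 = 196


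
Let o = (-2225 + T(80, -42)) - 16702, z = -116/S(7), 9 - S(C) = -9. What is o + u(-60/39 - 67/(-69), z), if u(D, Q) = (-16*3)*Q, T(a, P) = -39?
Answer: -55970/3 ≈ -18657.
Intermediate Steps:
S(C) = 18 (S(C) = 9 - 1*(-9) = 9 + 9 = 18)
z = -58/9 (z = -116/18 = -116*1/18 = -58/9 ≈ -6.4444)
o = -18966 (o = (-2225 - 39) - 16702 = -2264 - 16702 = -18966)
u(D, Q) = -48*Q
o + u(-60/39 - 67/(-69), z) = -18966 - 48*(-58/9) = -18966 + 928/3 = -55970/3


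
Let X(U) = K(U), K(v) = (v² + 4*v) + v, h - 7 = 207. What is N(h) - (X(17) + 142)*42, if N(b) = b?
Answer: -21458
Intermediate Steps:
h = 214 (h = 7 + 207 = 214)
K(v) = v² + 5*v
X(U) = U*(5 + U)
N(h) - (X(17) + 142)*42 = 214 - (17*(5 + 17) + 142)*42 = 214 - (17*22 + 142)*42 = 214 - (374 + 142)*42 = 214 - 516*42 = 214 - 1*21672 = 214 - 21672 = -21458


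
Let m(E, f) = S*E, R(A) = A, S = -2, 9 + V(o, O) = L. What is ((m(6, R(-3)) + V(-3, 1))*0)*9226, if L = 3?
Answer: 0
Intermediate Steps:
V(o, O) = -6 (V(o, O) = -9 + 3 = -6)
m(E, f) = -2*E
((m(6, R(-3)) + V(-3, 1))*0)*9226 = ((-2*6 - 6)*0)*9226 = ((-12 - 6)*0)*9226 = -18*0*9226 = 0*9226 = 0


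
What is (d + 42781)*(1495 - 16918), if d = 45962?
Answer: -1368683289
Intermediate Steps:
(d + 42781)*(1495 - 16918) = (45962 + 42781)*(1495 - 16918) = 88743*(-15423) = -1368683289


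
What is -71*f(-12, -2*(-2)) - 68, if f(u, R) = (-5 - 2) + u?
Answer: 1281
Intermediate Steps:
f(u, R) = -7 + u
-71*f(-12, -2*(-2)) - 68 = -71*(-7 - 12) - 68 = -71*(-19) - 68 = 1349 - 68 = 1281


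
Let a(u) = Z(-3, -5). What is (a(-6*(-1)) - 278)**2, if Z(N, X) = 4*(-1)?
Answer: 79524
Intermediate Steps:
Z(N, X) = -4
a(u) = -4
(a(-6*(-1)) - 278)**2 = (-4 - 278)**2 = (-282)**2 = 79524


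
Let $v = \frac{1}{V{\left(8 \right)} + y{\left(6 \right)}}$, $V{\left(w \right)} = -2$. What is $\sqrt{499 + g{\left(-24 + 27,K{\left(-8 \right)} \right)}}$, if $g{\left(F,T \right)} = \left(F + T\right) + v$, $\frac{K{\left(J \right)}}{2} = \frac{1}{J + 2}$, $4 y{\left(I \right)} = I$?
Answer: $\frac{\sqrt{4497}}{3} \approx 22.353$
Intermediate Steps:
$y{\left(I \right)} = \frac{I}{4}$
$v = -2$ ($v = \frac{1}{-2 + \frac{1}{4} \cdot 6} = \frac{1}{-2 + \frac{3}{2}} = \frac{1}{- \frac{1}{2}} = -2$)
$K{\left(J \right)} = \frac{2}{2 + J}$ ($K{\left(J \right)} = \frac{2}{J + 2} = \frac{2}{2 + J}$)
$g{\left(F,T \right)} = -2 + F + T$ ($g{\left(F,T \right)} = \left(F + T\right) - 2 = -2 + F + T$)
$\sqrt{499 + g{\left(-24 + 27,K{\left(-8 \right)} \right)}} = \sqrt{499 + \left(-2 + \left(-24 + 27\right) + \frac{2}{2 - 8}\right)} = \sqrt{499 + \left(-2 + 3 + \frac{2}{-6}\right)} = \sqrt{499 + \left(-2 + 3 + 2 \left(- \frac{1}{6}\right)\right)} = \sqrt{499 - - \frac{2}{3}} = \sqrt{499 + \frac{2}{3}} = \sqrt{\frac{1499}{3}} = \frac{\sqrt{4497}}{3}$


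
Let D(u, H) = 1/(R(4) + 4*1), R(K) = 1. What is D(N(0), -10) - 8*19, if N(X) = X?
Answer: -759/5 ≈ -151.80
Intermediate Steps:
D(u, H) = ⅕ (D(u, H) = 1/(1 + 4*1) = 1/(1 + 4) = 1/5 = ⅕)
D(N(0), -10) - 8*19 = ⅕ - 8*19 = ⅕ - 152 = -759/5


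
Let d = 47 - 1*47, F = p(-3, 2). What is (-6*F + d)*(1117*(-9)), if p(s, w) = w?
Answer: 120636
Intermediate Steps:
F = 2
d = 0 (d = 47 - 47 = 0)
(-6*F + d)*(1117*(-9)) = (-6*2 + 0)*(1117*(-9)) = (-12 + 0)*(-10053) = -12*(-10053) = 120636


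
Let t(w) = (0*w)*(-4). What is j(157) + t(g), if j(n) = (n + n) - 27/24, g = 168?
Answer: 2503/8 ≈ 312.88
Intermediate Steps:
j(n) = -9/8 + 2*n (j(n) = 2*n - 27*1/24 = 2*n - 9/8 = -9/8 + 2*n)
t(w) = 0 (t(w) = 0*(-4) = 0)
j(157) + t(g) = (-9/8 + 2*157) + 0 = (-9/8 + 314) + 0 = 2503/8 + 0 = 2503/8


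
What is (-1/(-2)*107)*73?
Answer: 7811/2 ≈ 3905.5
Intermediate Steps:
(-1/(-2)*107)*73 = (-1*(-½)*107)*73 = ((½)*107)*73 = (107/2)*73 = 7811/2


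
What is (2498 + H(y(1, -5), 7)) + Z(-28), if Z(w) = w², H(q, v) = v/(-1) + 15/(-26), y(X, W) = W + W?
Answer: 85135/26 ≈ 3274.4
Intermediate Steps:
y(X, W) = 2*W
H(q, v) = -15/26 - v (H(q, v) = v*(-1) + 15*(-1/26) = -v - 15/26 = -15/26 - v)
(2498 + H(y(1, -5), 7)) + Z(-28) = (2498 + (-15/26 - 1*7)) + (-28)² = (2498 + (-15/26 - 7)) + 784 = (2498 - 197/26) + 784 = 64751/26 + 784 = 85135/26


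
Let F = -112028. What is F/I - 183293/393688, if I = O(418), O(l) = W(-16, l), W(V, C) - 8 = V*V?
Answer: -5519058577/12991704 ≈ -424.81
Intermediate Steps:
W(V, C) = 8 + V² (W(V, C) = 8 + V*V = 8 + V²)
O(l) = 264 (O(l) = 8 + (-16)² = 8 + 256 = 264)
I = 264
F/I - 183293/393688 = -112028/264 - 183293/393688 = -112028*1/264 - 183293*1/393688 = -28007/66 - 183293/393688 = -5519058577/12991704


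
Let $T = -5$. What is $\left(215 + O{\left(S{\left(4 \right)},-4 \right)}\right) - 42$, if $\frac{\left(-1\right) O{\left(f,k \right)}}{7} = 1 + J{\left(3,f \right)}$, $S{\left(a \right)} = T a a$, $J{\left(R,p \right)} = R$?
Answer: $145$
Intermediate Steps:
$S{\left(a \right)} = - 5 a^{2}$ ($S{\left(a \right)} = - 5 a a = - 5 a^{2}$)
$O{\left(f,k \right)} = -28$ ($O{\left(f,k \right)} = - 7 \left(1 + 3\right) = \left(-7\right) 4 = -28$)
$\left(215 + O{\left(S{\left(4 \right)},-4 \right)}\right) - 42 = \left(215 - 28\right) - 42 = 187 - 42 = 145$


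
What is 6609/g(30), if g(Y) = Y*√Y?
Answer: 2203*√30/300 ≈ 40.221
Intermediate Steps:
g(Y) = Y^(3/2)
6609/g(30) = 6609/(30^(3/2)) = 6609/((30*√30)) = 6609*(√30/900) = 2203*√30/300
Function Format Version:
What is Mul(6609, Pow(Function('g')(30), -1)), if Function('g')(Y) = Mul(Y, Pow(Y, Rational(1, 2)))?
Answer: Mul(Rational(2203, 300), Pow(30, Rational(1, 2))) ≈ 40.221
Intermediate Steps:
Function('g')(Y) = Pow(Y, Rational(3, 2))
Mul(6609, Pow(Function('g')(30), -1)) = Mul(6609, Pow(Pow(30, Rational(3, 2)), -1)) = Mul(6609, Pow(Mul(30, Pow(30, Rational(1, 2))), -1)) = Mul(6609, Mul(Rational(1, 900), Pow(30, Rational(1, 2)))) = Mul(Rational(2203, 300), Pow(30, Rational(1, 2)))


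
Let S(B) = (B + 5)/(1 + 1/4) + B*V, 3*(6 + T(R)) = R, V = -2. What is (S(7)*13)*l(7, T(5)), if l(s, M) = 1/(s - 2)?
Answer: -286/25 ≈ -11.440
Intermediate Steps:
T(R) = -6 + R/3
l(s, M) = 1/(-2 + s)
S(B) = 4 - 6*B/5 (S(B) = (B + 5)/(1 + 1/4) + B*(-2) = (5 + B)/(1 + ¼) - 2*B = (5 + B)/(5/4) - 2*B = (5 + B)*(⅘) - 2*B = (4 + 4*B/5) - 2*B = 4 - 6*B/5)
(S(7)*13)*l(7, T(5)) = ((4 - 6/5*7)*13)/(-2 + 7) = ((4 - 42/5)*13)/5 = -22/5*13*(⅕) = -286/5*⅕ = -286/25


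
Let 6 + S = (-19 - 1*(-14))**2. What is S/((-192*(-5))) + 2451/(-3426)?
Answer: -381311/548160 ≈ -0.69562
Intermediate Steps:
S = 19 (S = -6 + (-19 - 1*(-14))**2 = -6 + (-19 + 14)**2 = -6 + (-5)**2 = -6 + 25 = 19)
S/((-192*(-5))) + 2451/(-3426) = 19/((-192*(-5))) + 2451/(-3426) = 19/960 + 2451*(-1/3426) = 19*(1/960) - 817/1142 = 19/960 - 817/1142 = -381311/548160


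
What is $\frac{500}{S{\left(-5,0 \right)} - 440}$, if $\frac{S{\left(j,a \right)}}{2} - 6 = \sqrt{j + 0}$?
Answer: $- \frac{53500}{45801} - \frac{250 i \sqrt{5}}{45801} \approx -1.1681 - 0.012205 i$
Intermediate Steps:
$S{\left(j,a \right)} = 12 + 2 \sqrt{j}$ ($S{\left(j,a \right)} = 12 + 2 \sqrt{j + 0} = 12 + 2 \sqrt{j}$)
$\frac{500}{S{\left(-5,0 \right)} - 440} = \frac{500}{\left(12 + 2 \sqrt{-5}\right) - 440} = \frac{500}{\left(12 + 2 i \sqrt{5}\right) - 440} = \frac{500}{-428 + 2 i \sqrt{5}}$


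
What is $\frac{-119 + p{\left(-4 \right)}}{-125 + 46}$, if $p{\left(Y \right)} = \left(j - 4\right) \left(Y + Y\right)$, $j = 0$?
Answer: $\frac{87}{79} \approx 1.1013$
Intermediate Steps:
$p{\left(Y \right)} = - 8 Y$ ($p{\left(Y \right)} = \left(0 - 4\right) \left(Y + Y\right) = - 4 \cdot 2 Y = - 8 Y$)
$\frac{-119 + p{\left(-4 \right)}}{-125 + 46} = \frac{-119 - -32}{-125 + 46} = \frac{-119 + 32}{-79} = \left(- \frac{1}{79}\right) \left(-87\right) = \frac{87}{79}$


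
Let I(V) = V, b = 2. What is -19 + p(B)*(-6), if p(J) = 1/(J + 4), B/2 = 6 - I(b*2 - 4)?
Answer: -155/8 ≈ -19.375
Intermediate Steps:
B = 12 (B = 2*(6 - (2*2 - 4)) = 2*(6 - (4 - 4)) = 2*(6 - 1*0) = 2*(6 + 0) = 2*6 = 12)
p(J) = 1/(4 + J)
-19 + p(B)*(-6) = -19 - 6/(4 + 12) = -19 - 6/16 = -19 + (1/16)*(-6) = -19 - 3/8 = -155/8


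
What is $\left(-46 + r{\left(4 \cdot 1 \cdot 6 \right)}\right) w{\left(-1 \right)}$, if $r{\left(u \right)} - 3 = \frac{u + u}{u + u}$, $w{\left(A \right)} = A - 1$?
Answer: $84$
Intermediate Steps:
$w{\left(A \right)} = -1 + A$
$r{\left(u \right)} = 4$ ($r{\left(u \right)} = 3 + \frac{u + u}{u + u} = 3 + \frac{2 u}{2 u} = 3 + 2 u \frac{1}{2 u} = 3 + 1 = 4$)
$\left(-46 + r{\left(4 \cdot 1 \cdot 6 \right)}\right) w{\left(-1 \right)} = \left(-46 + 4\right) \left(-1 - 1\right) = \left(-42\right) \left(-2\right) = 84$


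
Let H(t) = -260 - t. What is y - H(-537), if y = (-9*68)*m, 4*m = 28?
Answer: -4561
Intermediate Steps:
m = 7 (m = (¼)*28 = 7)
y = -4284 (y = -9*68*7 = -612*7 = -4284)
y - H(-537) = -4284 - (-260 - 1*(-537)) = -4284 - (-260 + 537) = -4284 - 1*277 = -4284 - 277 = -4561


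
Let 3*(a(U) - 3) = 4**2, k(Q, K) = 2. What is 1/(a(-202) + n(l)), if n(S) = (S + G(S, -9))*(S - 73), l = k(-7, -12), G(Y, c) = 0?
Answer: -3/401 ≈ -0.0074813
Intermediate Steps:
a(U) = 25/3 (a(U) = 3 + (1/3)*4**2 = 3 + (1/3)*16 = 3 + 16/3 = 25/3)
l = 2
n(S) = S*(-73 + S) (n(S) = (S + 0)*(S - 73) = S*(-73 + S))
1/(a(-202) + n(l)) = 1/(25/3 + 2*(-73 + 2)) = 1/(25/3 + 2*(-71)) = 1/(25/3 - 142) = 1/(-401/3) = -3/401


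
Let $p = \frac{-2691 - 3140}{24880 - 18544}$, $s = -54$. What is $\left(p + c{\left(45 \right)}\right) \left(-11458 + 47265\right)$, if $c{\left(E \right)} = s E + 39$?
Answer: $- \frac{542662497049}{6336} \approx -8.5647 \cdot 10^{7}$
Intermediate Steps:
$c{\left(E \right)} = 39 - 54 E$ ($c{\left(E \right)} = - 54 E + 39 = 39 - 54 E$)
$p = - \frac{5831}{6336} \approx -0.9203$
$\left(p + c{\left(45 \right)}\right) \left(-11458 + 47265\right) = \left(- \frac{5831}{6336} + \left(39 - 2430\right)\right) \left(-11458 + 47265\right) = \left(- \frac{5831}{6336} + \left(39 - 2430\right)\right) 35807 = \left(- \frac{5831}{6336} - 2391\right) 35807 = \left(- \frac{15155207}{6336}\right) 35807 = - \frac{542662497049}{6336}$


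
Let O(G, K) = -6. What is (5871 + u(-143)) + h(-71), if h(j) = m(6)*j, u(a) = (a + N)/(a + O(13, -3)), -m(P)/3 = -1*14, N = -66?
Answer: 430670/149 ≈ 2890.4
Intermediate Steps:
m(P) = 42 (m(P) = -(-3)*14 = -3*(-14) = 42)
u(a) = (-66 + a)/(-6 + a) (u(a) = (a - 66)/(a - 6) = (-66 + a)/(-6 + a))
h(j) = 42*j
(5871 + u(-143)) + h(-71) = (5871 + (-66 - 143)/(-6 - 143)) + 42*(-71) = (5871 - 209/(-149)) - 2982 = (5871 - 1/149*(-209)) - 2982 = (5871 + 209/149) - 2982 = 874988/149 - 2982 = 430670/149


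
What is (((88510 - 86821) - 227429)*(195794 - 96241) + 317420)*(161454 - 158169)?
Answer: -73823071788000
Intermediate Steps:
(((88510 - 86821) - 227429)*(195794 - 96241) + 317420)*(161454 - 158169) = ((1689 - 227429)*99553 + 317420)*3285 = (-225740*99553 + 317420)*3285 = (-22473094220 + 317420)*3285 = -22472776800*3285 = -73823071788000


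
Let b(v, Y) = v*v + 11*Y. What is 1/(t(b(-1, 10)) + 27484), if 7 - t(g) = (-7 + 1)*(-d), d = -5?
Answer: 1/27521 ≈ 3.6336e-5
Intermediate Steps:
b(v, Y) = v**2 + 11*Y
t(g) = 37 (t(g) = 7 - (-7 + 1)*(-1*(-5)) = 7 - (-6)*5 = 7 - 1*(-30) = 7 + 30 = 37)
1/(t(b(-1, 10)) + 27484) = 1/(37 + 27484) = 1/27521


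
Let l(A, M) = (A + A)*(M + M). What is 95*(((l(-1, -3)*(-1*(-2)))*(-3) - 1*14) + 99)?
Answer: 1235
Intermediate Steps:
l(A, M) = 4*A*M (l(A, M) = (2*A)*(2*M) = 4*A*M)
95*(((l(-1, -3)*(-1*(-2)))*(-3) - 1*14) + 99) = 95*((((4*(-1)*(-3))*(-1*(-2)))*(-3) - 1*14) + 99) = 95*(((12*2)*(-3) - 14) + 99) = 95*((24*(-3) - 14) + 99) = 95*((-72 - 14) + 99) = 95*(-86 + 99) = 95*13 = 1235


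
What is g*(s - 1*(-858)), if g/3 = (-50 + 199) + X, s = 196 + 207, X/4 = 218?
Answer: 3862443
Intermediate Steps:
X = 872 (X = 4*218 = 872)
s = 403
g = 3063 (g = 3*((-50 + 199) + 872) = 3*(149 + 872) = 3*1021 = 3063)
g*(s - 1*(-858)) = 3063*(403 - 1*(-858)) = 3063*(403 + 858) = 3063*1261 = 3862443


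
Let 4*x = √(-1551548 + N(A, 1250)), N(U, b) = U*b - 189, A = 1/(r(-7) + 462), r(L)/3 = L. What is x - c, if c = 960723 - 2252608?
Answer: 1291885 + I*√684314767/84 ≈ 1.2919e+6 + 311.42*I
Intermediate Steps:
r(L) = 3*L
A = 1/441 (A = 1/(3*(-7) + 462) = 1/(-21 + 462) = 1/441 ≈ 0.0022676)
N(U, b) = -189 + U*b
x = I*√684314767/84 (x = √(-1551548 + (-189 + (1/441)*1250))/4 = √(-1551548 + (-189 + 1250/441))/4 = √(-1551548 - 82099/441)/4 = √(-684314767/441)/4 = (I*√684314767/21)/4 = I*√684314767/84 ≈ 311.42*I)
c = -1291885
x - c = I*√684314767/84 - 1*(-1291885) = I*√684314767/84 + 1291885 = 1291885 + I*√684314767/84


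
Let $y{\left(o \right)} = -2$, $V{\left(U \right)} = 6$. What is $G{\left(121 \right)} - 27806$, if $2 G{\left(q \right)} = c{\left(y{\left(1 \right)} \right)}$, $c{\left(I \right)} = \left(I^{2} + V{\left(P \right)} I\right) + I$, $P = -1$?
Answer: $-27811$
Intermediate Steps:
$c{\left(I \right)} = I^{2} + 7 I$ ($c{\left(I \right)} = \left(I^{2} + 6 I\right) + I = I^{2} + 7 I$)
$G{\left(q \right)} = -5$ ($G{\left(q \right)} = \frac{\left(-2\right) \left(7 - 2\right)}{2} = \frac{\left(-2\right) 5}{2} = \frac{1}{2} \left(-10\right) = -5$)
$G{\left(121 \right)} - 27806 = -5 - 27806 = -27811$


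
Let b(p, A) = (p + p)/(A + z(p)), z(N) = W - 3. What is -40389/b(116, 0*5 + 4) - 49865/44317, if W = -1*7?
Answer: 5363973599/5140772 ≈ 1043.4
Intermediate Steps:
W = -7
z(N) = -10 (z(N) = -7 - 3 = -10)
b(p, A) = 2*p/(-10 + A) (b(p, A) = (p + p)/(A - 10) = (2*p)/(-10 + A) = 2*p/(-10 + A))
-40389/b(116, 0*5 + 4) - 49865/44317 = -40389/(2*116/(-10 + (0*5 + 4))) - 49865/44317 = -40389/(2*116/(-10 + (0 + 4))) - 49865*1/44317 = -40389/(2*116/(-10 + 4)) - 49865/44317 = -40389/(2*116/(-6)) - 49865/44317 = -40389/(2*116*(-⅙)) - 49865/44317 = -40389/(-116/3) - 49865/44317 = -40389*(-3/116) - 49865/44317 = 121167/116 - 49865/44317 = 5363973599/5140772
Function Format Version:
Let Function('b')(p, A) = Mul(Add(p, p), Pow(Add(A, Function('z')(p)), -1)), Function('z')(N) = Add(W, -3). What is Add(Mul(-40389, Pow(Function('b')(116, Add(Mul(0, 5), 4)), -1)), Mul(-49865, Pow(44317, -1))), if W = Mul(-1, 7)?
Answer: Rational(5363973599, 5140772) ≈ 1043.4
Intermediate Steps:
W = -7
Function('z')(N) = -10 (Function('z')(N) = Add(-7, -3) = -10)
Function('b')(p, A) = Mul(2, p, Pow(Add(-10, A), -1)) (Function('b')(p, A) = Mul(Add(p, p), Pow(Add(A, -10), -1)) = Mul(Mul(2, p), Pow(Add(-10, A), -1)) = Mul(2, p, Pow(Add(-10, A), -1)))
Add(Mul(-40389, Pow(Function('b')(116, Add(Mul(0, 5), 4)), -1)), Mul(-49865, Pow(44317, -1))) = Add(Mul(-40389, Pow(Mul(2, 116, Pow(Add(-10, Add(Mul(0, 5), 4)), -1)), -1)), Mul(-49865, Pow(44317, -1))) = Add(Mul(-40389, Pow(Mul(2, 116, Pow(Add(-10, Add(0, 4)), -1)), -1)), Mul(-49865, Rational(1, 44317))) = Add(Mul(-40389, Pow(Mul(2, 116, Pow(Add(-10, 4), -1)), -1)), Rational(-49865, 44317)) = Add(Mul(-40389, Pow(Mul(2, 116, Pow(-6, -1)), -1)), Rational(-49865, 44317)) = Add(Mul(-40389, Pow(Mul(2, 116, Rational(-1, 6)), -1)), Rational(-49865, 44317)) = Add(Mul(-40389, Pow(Rational(-116, 3), -1)), Rational(-49865, 44317)) = Add(Mul(-40389, Rational(-3, 116)), Rational(-49865, 44317)) = Add(Rational(121167, 116), Rational(-49865, 44317)) = Rational(5363973599, 5140772)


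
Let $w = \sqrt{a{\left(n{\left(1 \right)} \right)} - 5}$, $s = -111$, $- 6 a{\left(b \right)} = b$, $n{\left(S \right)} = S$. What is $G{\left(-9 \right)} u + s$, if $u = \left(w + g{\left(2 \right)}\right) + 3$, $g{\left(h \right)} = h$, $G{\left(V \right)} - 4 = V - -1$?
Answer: $-131 - \frac{2 i \sqrt{186}}{3} \approx -131.0 - 9.0921 i$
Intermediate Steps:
$a{\left(b \right)} = - \frac{b}{6}$
$G{\left(V \right)} = 5 + V$ ($G{\left(V \right)} = 4 + \left(V - -1\right) = 4 + \left(V + 1\right) = 4 + \left(1 + V\right) = 5 + V$)
$w = \frac{i \sqrt{186}}{6}$ ($w = \sqrt{\left(- \frac{1}{6}\right) 1 - 5} = \sqrt{- \frac{1}{6} - 5} = \sqrt{- \frac{31}{6}} = \frac{i \sqrt{186}}{6} \approx 2.273 i$)
$u = 5 + \frac{i \sqrt{186}}{6}$ ($u = \left(\frac{i \sqrt{186}}{6} + 2\right) + 3 = \left(2 + \frac{i \sqrt{186}}{6}\right) + 3 = 5 + \frac{i \sqrt{186}}{6} \approx 5.0 + 2.273 i$)
$G{\left(-9 \right)} u + s = \left(5 - 9\right) \left(5 + \frac{i \sqrt{186}}{6}\right) - 111 = - 4 \left(5 + \frac{i \sqrt{186}}{6}\right) - 111 = \left(-20 - \frac{2 i \sqrt{186}}{3}\right) - 111 = -131 - \frac{2 i \sqrt{186}}{3}$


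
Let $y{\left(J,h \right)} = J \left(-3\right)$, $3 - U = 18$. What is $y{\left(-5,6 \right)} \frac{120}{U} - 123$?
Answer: $-243$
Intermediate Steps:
$U = -15$ ($U = 3 - 18 = -15$)
$y{\left(J,h \right)} = - 3 J$
$y{\left(-5,6 \right)} \frac{120}{U} - 123 = \left(-3\right) \left(-5\right) \frac{120}{-15} - 123 = 15 \cdot 120 \left(- \frac{1}{15}\right) - 123 = 15 \left(-8\right) - 123 = -120 - 123 = -243$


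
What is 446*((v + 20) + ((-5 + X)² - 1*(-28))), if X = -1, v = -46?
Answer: 16948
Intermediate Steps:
446*((v + 20) + ((-5 + X)² - 1*(-28))) = 446*((-46 + 20) + ((-5 - 1)² - 1*(-28))) = 446*(-26 + ((-6)² + 28)) = 446*(-26 + (36 + 28)) = 446*(-26 + 64) = 446*38 = 16948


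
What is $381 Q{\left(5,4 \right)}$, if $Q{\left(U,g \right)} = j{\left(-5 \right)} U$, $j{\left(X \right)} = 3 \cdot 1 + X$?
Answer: $-3810$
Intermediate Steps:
$j{\left(X \right)} = 3 + X$
$Q{\left(U,g \right)} = - 2 U$ ($Q{\left(U,g \right)} = \left(3 - 5\right) U = - 2 U$)
$381 Q{\left(5,4 \right)} = 381 \left(\left(-2\right) 5\right) = 381 \left(-10\right) = -3810$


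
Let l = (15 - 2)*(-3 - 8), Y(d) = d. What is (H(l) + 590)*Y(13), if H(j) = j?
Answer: 5811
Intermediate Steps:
l = -143 (l = 13*(-11) = -143)
(H(l) + 590)*Y(13) = (-143 + 590)*13 = 447*13 = 5811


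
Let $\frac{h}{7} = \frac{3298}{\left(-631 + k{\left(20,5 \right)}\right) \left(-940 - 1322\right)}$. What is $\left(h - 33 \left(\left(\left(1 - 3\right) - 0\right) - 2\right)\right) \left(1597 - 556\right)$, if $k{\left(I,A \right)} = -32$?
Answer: $\frac{2020604249}{14703} \approx 1.3743 \cdot 10^{5}$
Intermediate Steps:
$h = \frac{679}{44109}$ ($h = 7 \frac{3298}{\left(-631 - 32\right) \left(-940 - 1322\right)} = 7 \frac{3298}{\left(-663\right) \left(-2262\right)} = 7 \cdot \frac{3298}{1499706} = 7 \cdot 3298 \cdot \frac{1}{1499706} = 7 \cdot \frac{97}{44109} = \frac{679}{44109} \approx 0.015394$)
$\left(h - 33 \left(\left(\left(1 - 3\right) - 0\right) - 2\right)\right) \left(1597 - 556\right) = \left(\frac{679}{44109} - 33 \left(\left(\left(1 - 3\right) - 0\right) - 2\right)\right) \left(1597 - 556\right) = \left(\frac{679}{44109} - 33 \left(\left(-2 + \left(-2 + 2\right)\right) - 2\right)\right) 1041 = \left(\frac{679}{44109} - 33 \left(\left(-2 + 0\right) - 2\right)\right) 1041 = \left(\frac{679}{44109} - 33 \left(-2 - 2\right)\right) 1041 = \left(\frac{679}{44109} - -132\right) 1041 = \left(\frac{679}{44109} + 132\right) 1041 = \frac{5823067}{44109} \cdot 1041 = \frac{2020604249}{14703}$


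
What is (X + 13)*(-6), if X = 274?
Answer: -1722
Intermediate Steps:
(X + 13)*(-6) = (274 + 13)*(-6) = 287*(-6) = -1722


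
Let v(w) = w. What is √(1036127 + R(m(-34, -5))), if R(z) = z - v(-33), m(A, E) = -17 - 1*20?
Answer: 11*√8563 ≈ 1017.9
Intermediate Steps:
m(A, E) = -37 (m(A, E) = -17 - 20 = -37)
R(z) = 33 + z (R(z) = z - 1*(-33) = z + 33 = 33 + z)
√(1036127 + R(m(-34, -5))) = √(1036127 + (33 - 37)) = √(1036127 - 4) = √1036123 = 11*√8563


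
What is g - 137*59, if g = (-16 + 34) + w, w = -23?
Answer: -8088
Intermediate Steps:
g = -5 (g = (-16 + 34) - 23 = 18 - 23 = -5)
g - 137*59 = -5 - 137*59 = -5 - 8083 = -8088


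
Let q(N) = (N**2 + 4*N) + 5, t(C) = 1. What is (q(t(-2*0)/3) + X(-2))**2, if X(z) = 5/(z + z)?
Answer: 34969/1296 ≈ 26.982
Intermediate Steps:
q(N) = 5 + N**2 + 4*N
X(z) = 5/(2*z)
(q(t(-2*0)/3) + X(-2))**2 = ((5 + (1/3)**2 + 4*(1/3)) + (5/2)/(-2))**2 = ((5 + (1*(1/3))**2 + 4*(1*(1/3))) + (5/2)*(-1/2))**2 = ((5 + (1/3)**2 + 4*(1/3)) - 5/4)**2 = ((5 + 1/9 + 4/3) - 5/4)**2 = (58/9 - 5/4)**2 = (187/36)**2 = 34969/1296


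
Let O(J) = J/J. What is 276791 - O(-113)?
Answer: 276790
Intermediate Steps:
O(J) = 1
276791 - O(-113) = 276791 - 1*1 = 276791 - 1 = 276790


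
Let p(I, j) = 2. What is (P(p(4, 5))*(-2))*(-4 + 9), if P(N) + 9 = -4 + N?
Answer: 110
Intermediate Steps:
P(N) = -13 + N (P(N) = -9 + (-4 + N) = -13 + N)
(P(p(4, 5))*(-2))*(-4 + 9) = ((-13 + 2)*(-2))*(-4 + 9) = -11*(-2)*5 = 22*5 = 110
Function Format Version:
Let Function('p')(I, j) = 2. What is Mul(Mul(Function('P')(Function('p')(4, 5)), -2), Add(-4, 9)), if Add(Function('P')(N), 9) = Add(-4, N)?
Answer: 110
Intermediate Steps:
Function('P')(N) = Add(-13, N) (Function('P')(N) = Add(-9, Add(-4, N)) = Add(-13, N))
Mul(Mul(Function('P')(Function('p')(4, 5)), -2), Add(-4, 9)) = Mul(Mul(Add(-13, 2), -2), Add(-4, 9)) = Mul(Mul(-11, -2), 5) = Mul(22, 5) = 110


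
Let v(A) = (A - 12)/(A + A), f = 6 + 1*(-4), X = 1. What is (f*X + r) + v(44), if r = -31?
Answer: -315/11 ≈ -28.636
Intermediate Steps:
f = 2 (f = 6 - 4 = 2)
v(A) = (-12 + A)/(2*A) (v(A) = (-12 + A)/((2*A)) = (-12 + A)*(1/(2*A)) = (-12 + A)/(2*A))
(f*X + r) + v(44) = (2*1 - 31) + (½)*(-12 + 44)/44 = (2 - 31) + (½)*(1/44)*32 = -29 + 4/11 = -315/11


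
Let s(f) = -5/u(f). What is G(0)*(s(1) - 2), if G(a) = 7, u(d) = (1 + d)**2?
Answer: -91/4 ≈ -22.750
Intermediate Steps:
s(f) = -5/(1 + f)**2
G(0)*(s(1) - 2) = 7*(-5/(1 + 1)**2 - 2) = 7*(-5/2**2 - 2) = 7*(-5*1/4 - 2) = 7*(-5/4 - 2) = 7*(-13/4) = -91/4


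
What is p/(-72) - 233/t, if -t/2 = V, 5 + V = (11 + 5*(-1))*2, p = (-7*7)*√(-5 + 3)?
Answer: 233/14 + 49*I*√2/72 ≈ 16.643 + 0.96245*I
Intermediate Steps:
p = -49*I*√2 ≈ -69.297*I
V = 7 (V = -5 + (11 + 5*(-1))*2 = -5 + (11 - 5)*2 = -5 + 6*2 = -5 + 12 = 7)
t = -14 (t = -2*7 = -14)
p/(-72) - 233/t = -49*I*√2/(-72) - 233/(-14) = -49*I*√2*(-1/72) - 233*(-1/14) = 49*I*√2/72 + 233/14 = 233/14 + 49*I*√2/72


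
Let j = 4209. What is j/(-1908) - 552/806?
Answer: -740945/256308 ≈ -2.8908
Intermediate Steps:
j/(-1908) - 552/806 = 4209/(-1908) - 552/806 = 4209*(-1/1908) - 552*1/806 = -1403/636 - 276/403 = -740945/256308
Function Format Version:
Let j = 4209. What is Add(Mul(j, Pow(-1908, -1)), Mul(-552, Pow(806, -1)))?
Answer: Rational(-740945, 256308) ≈ -2.8908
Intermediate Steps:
Add(Mul(j, Pow(-1908, -1)), Mul(-552, Pow(806, -1))) = Add(Mul(4209, Pow(-1908, -1)), Mul(-552, Pow(806, -1))) = Add(Mul(4209, Rational(-1, 1908)), Mul(-552, Rational(1, 806))) = Add(Rational(-1403, 636), Rational(-276, 403)) = Rational(-740945, 256308)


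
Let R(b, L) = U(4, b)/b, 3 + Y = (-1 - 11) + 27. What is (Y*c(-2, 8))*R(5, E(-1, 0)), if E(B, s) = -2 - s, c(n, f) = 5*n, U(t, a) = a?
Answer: -120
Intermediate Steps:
Y = 12 (Y = -3 + ((-1 - 11) + 27) = -3 + (-12 + 27) = -3 + 15 = 12)
R(b, L) = 1 (R(b, L) = b/b = 1)
(Y*c(-2, 8))*R(5, E(-1, 0)) = (12*(5*(-2)))*1 = (12*(-10))*1 = -120*1 = -120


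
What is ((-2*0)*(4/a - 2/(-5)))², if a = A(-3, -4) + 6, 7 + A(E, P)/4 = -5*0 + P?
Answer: 0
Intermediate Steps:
A(E, P) = -28 + 4*P (A(E, P) = -28 + 4*(-5*0 + P) = -28 + 4*(0 + P) = -28 + 4*P)
a = -38 (a = (-28 + 4*(-4)) + 6 = (-28 - 16) + 6 = -44 + 6 = -38)
((-2*0)*(4/a - 2/(-5)))² = ((-2*0)*(4/(-38) - 2/(-5)))² = (0*(4*(-1/38) - 2*(-⅕)))² = (0*(-2/19 + ⅖))² = (0*(28/95))² = 0² = 0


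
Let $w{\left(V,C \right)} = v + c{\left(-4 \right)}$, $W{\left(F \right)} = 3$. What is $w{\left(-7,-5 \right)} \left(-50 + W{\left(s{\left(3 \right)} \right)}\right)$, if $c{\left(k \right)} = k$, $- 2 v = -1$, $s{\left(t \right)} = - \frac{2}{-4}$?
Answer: $\frac{329}{2} \approx 164.5$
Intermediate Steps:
$s{\left(t \right)} = \frac{1}{2}$ ($s{\left(t \right)} = \left(-2\right) \left(- \frac{1}{4}\right) = \frac{1}{2}$)
$v = \frac{1}{2}$ ($v = \left(- \frac{1}{2}\right) \left(-1\right) = \frac{1}{2} \approx 0.5$)
$w{\left(V,C \right)} = - \frac{7}{2}$ ($w{\left(V,C \right)} = \frac{1}{2} - 4 = - \frac{7}{2}$)
$w{\left(-7,-5 \right)} \left(-50 + W{\left(s{\left(3 \right)} \right)}\right) = - \frac{7 \left(-50 + 3\right)}{2} = \left(- \frac{7}{2}\right) \left(-47\right) = \frac{329}{2}$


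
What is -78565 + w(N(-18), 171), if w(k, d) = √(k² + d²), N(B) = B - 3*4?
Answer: -78565 + 3*√3349 ≈ -78391.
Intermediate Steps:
N(B) = -12 + B (N(B) = B - 12 = -12 + B)
w(k, d) = √(d² + k²)
-78565 + w(N(-18), 171) = -78565 + √(171² + (-12 - 18)²) = -78565 + √(29241 + (-30)²) = -78565 + √(29241 + 900) = -78565 + √30141 = -78565 + 3*√3349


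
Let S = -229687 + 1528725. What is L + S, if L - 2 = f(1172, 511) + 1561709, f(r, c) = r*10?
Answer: 2872469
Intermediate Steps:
f(r, c) = 10*r
S = 1299038
L = 1573431 (L = 2 + (10*1172 + 1561709) = 2 + (11720 + 1561709) = 2 + 1573429 = 1573431)
L + S = 1573431 + 1299038 = 2872469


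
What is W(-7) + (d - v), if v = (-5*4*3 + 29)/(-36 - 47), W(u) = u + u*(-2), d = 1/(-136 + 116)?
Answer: 10917/1660 ≈ 6.5765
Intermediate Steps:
d = -1/20 (d = 1/(-20) = -1/20 ≈ -0.050000)
W(u) = -u (W(u) = u - 2*u = -u)
v = 31/83 (v = (-20*3 + 29)/(-83) = (-60 + 29)*(-1/83) = -31*(-1/83) = 31/83 ≈ 0.37349)
W(-7) + (d - v) = -1*(-7) + (-1/20 - 1*31/83) = 7 + (-1/20 - 31/83) = 7 - 703/1660 = 10917/1660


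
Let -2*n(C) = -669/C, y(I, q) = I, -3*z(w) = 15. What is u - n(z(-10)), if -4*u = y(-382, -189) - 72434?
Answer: 182709/10 ≈ 18271.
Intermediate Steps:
z(w) = -5 (z(w) = -⅓*15 = -5)
n(C) = 669/(2*C) (n(C) = -(-669)/(2*C) = 669/(2*C))
u = 18204 (u = -(-382 - 72434)/4 = -¼*(-72816) = 18204)
u - n(z(-10)) = 18204 - 669/(2*(-5)) = 18204 - 669*(-1)/(2*5) = 18204 - 1*(-669/10) = 18204 + 669/10 = 182709/10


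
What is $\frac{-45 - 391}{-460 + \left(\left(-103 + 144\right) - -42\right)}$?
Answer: $\frac{436}{377} \approx 1.1565$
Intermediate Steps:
$\frac{-45 - 391}{-460 + \left(\left(-103 + 144\right) - -42\right)} = - \frac{436}{-460 + \left(41 + 42\right)} = - \frac{436}{-460 + 83} = - \frac{436}{-377} = \left(-436\right) \left(- \frac{1}{377}\right) = \frac{436}{377}$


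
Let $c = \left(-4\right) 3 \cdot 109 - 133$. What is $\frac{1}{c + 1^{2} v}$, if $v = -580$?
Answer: $- \frac{1}{2021} \approx -0.0004948$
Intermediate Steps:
$c = -1441$ ($c = \left(-12\right) 109 - 133 = -1308 - 133 = -1441$)
$\frac{1}{c + 1^{2} v} = \frac{1}{-1441 + 1^{2} \left(-580\right)} = \frac{1}{-1441 + 1 \left(-580\right)} = \frac{1}{-1441 - 580} = \frac{1}{-2021} = - \frac{1}{2021}$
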